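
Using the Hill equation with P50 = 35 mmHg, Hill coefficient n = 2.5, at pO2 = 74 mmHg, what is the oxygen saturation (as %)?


Y = pO2^n / (P50^n + pO2^n)
Y = 74^2.5 / (35^2.5 + 74^2.5)
Y = 86.67%

86.67%


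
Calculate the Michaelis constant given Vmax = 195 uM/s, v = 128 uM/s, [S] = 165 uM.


Km = [S] * (Vmax - v) / v
Km = 165 * (195 - 128) / 128
Km = 86.3672 uM

86.3672 uM


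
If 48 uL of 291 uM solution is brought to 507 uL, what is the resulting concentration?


C2 = C1 * V1 / V2
C2 = 291 * 48 / 507
C2 = 27.5503 uM

27.5503 uM


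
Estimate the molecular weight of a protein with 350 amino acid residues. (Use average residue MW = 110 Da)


MW = n_residues * 110 Da
MW = 350 * 110
MW = 38500 Da

38500 Da


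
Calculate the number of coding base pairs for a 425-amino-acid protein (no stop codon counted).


Each amino acid = 1 codon = 3 bp
bp = 425 * 3 = 1275 bp

1275 bp


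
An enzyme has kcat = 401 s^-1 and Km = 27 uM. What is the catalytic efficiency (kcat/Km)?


Catalytic efficiency = kcat / Km
= 401 / 27
= 14.8519 uM^-1*s^-1

14.8519 uM^-1*s^-1


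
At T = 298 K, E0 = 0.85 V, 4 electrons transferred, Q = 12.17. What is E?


E = E0 - (RT/nF) * ln(Q)
E = 0.85 - (8.314 * 298 / (4 * 96485)) * ln(12.17)
E = 0.834 V

0.834 V


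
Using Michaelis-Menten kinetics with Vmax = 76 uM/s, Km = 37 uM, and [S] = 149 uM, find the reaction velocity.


v = Vmax * [S] / (Km + [S])
v = 76 * 149 / (37 + 149)
v = 60.8817 uM/s

60.8817 uM/s


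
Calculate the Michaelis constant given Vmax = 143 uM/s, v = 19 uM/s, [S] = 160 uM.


Km = [S] * (Vmax - v) / v
Km = 160 * (143 - 19) / 19
Km = 1044.2105 uM

1044.2105 uM


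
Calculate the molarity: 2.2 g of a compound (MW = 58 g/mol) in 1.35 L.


C = (mass / MW) / volume
C = (2.2 / 58) / 1.35
C = 0.0281 M

0.0281 M


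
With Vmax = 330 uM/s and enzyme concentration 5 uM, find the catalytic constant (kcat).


kcat = Vmax / [E]t
kcat = 330 / 5
kcat = 66.0 s^-1

66.0 s^-1


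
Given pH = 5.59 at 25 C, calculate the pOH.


pOH = 14 - pH
pOH = 14 - 5.59
pOH = 8.41

8.41


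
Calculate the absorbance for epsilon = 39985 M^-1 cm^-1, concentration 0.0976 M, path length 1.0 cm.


A = epsilon * c * l
A = 39985 * 0.0976 * 1.0
A = 3902.536

3902.536


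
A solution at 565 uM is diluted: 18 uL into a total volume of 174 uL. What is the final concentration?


C2 = C1 * V1 / V2
C2 = 565 * 18 / 174
C2 = 58.4483 uM

58.4483 uM


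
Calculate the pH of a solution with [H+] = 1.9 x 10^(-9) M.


pH = -log10([H+])
pH = -log10(1.9 x 10^(-9))
pH = 8.7212

8.7212


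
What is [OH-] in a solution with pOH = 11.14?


[OH-] = 10^(-pOH)
[OH-] = 10^(-11.14)
[OH-] = 7.244e-12 M

7.244e-12 M


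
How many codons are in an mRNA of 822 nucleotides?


codons = nucleotides / 3
codons = 822 / 3 = 274

274


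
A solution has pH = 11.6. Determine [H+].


[H+] = 10^(-pH)
[H+] = 10^(-11.6)
[H+] = 2.512e-12 M

2.512e-12 M


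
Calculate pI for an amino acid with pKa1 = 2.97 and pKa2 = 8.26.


pI = (pKa1 + pKa2) / 2
pI = (2.97 + 8.26) / 2
pI = 5.615

5.615


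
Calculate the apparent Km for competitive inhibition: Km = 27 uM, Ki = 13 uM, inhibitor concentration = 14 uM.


Km_app = Km * (1 + [I]/Ki)
Km_app = 27 * (1 + 14/13)
Km_app = 56.0769 uM

56.0769 uM


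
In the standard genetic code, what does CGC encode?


Standard genetic code lookup.
Codon CGC -> Arg

Arg


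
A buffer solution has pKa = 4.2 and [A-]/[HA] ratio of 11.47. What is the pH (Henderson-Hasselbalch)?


pH = pKa + log10([A-]/[HA])
pH = 4.2 + log10(11.47)
pH = 5.2596

5.2596


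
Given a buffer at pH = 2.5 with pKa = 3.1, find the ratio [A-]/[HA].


[A-]/[HA] = 10^(pH - pKa)
= 10^(2.5 - 3.1)
= 0.2512

0.2512


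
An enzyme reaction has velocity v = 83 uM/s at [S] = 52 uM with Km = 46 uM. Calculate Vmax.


Vmax = v * (Km + [S]) / [S]
Vmax = 83 * (46 + 52) / 52
Vmax = 156.4231 uM/s

156.4231 uM/s


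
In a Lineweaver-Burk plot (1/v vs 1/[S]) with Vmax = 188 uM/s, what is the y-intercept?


y-intercept = 1/Vmax
= 1/188
= 0.0053 s/uM

0.0053 s/uM


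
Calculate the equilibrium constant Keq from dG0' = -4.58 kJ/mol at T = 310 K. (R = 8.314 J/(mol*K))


Keq = exp(-dG0 * 1000 / (R * T))
Keq = exp(-(-4.58) * 1000 / (8.314 * 310))
Keq = 5.9122

5.9122


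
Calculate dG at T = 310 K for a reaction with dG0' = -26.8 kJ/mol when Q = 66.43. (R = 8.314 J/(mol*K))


dG = dG0' + RT * ln(Q) / 1000
dG = -26.8 + 8.314 * 310 * ln(66.43) / 1000
dG = -15.9851 kJ/mol

-15.9851 kJ/mol


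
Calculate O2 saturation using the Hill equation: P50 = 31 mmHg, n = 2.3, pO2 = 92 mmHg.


Y = pO2^n / (P50^n + pO2^n)
Y = 92^2.3 / (31^2.3 + 92^2.3)
Y = 92.43%

92.43%


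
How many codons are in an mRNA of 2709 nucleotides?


codons = nucleotides / 3
codons = 2709 / 3 = 903

903


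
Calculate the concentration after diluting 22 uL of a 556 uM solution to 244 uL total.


C2 = C1 * V1 / V2
C2 = 556 * 22 / 244
C2 = 50.1311 uM

50.1311 uM


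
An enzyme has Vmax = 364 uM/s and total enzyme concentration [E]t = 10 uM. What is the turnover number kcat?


kcat = Vmax / [E]t
kcat = 364 / 10
kcat = 36.4 s^-1

36.4 s^-1


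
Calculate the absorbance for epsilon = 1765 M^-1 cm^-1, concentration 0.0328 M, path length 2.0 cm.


A = epsilon * c * l
A = 1765 * 0.0328 * 2.0
A = 115.784

115.784


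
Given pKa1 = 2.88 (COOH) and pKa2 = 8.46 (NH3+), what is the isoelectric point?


pI = (pKa1 + pKa2) / 2
pI = (2.88 + 8.46) / 2
pI = 5.67

5.67


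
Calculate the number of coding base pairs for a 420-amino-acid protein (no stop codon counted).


Each amino acid = 1 codon = 3 bp
bp = 420 * 3 = 1260 bp

1260 bp


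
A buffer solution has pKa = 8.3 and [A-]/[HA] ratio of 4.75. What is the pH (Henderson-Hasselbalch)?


pH = pKa + log10([A-]/[HA])
pH = 8.3 + log10(4.75)
pH = 8.9767

8.9767


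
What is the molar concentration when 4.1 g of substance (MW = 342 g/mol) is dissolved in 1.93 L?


C = (mass / MW) / volume
C = (4.1 / 342) / 1.93
C = 0.0062 M

0.0062 M


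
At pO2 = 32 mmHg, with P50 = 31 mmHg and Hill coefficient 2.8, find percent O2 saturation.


Y = pO2^n / (P50^n + pO2^n)
Y = 32^2.8 / (31^2.8 + 32^2.8)
Y = 52.22%

52.22%


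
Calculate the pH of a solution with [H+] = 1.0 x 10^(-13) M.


pH = -log10([H+])
pH = -log10(1.0 x 10^(-13))
pH = 13.0

13.0


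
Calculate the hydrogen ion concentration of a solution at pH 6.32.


[H+] = 10^(-pH)
[H+] = 10^(-6.32)
[H+] = 4.786e-07 M

4.786e-07 M


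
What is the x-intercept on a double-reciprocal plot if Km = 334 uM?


x-intercept = -1/Km
= -1/334
= -0.003 1/uM

-0.003 1/uM


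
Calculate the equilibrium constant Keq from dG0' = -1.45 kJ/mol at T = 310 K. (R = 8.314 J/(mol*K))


Keq = exp(-dG0 * 1000 / (R * T))
Keq = exp(-(-1.45) * 1000 / (8.314 * 310))
Keq = 1.7552

1.7552


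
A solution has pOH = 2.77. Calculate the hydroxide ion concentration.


[OH-] = 10^(-pOH)
[OH-] = 10^(-2.77)
[OH-] = 0.0017 M

0.0017 M


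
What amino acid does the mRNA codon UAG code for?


Standard genetic code lookup.
Codon UAG -> Stop

Stop


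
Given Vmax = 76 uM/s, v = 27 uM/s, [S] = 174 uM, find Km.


Km = [S] * (Vmax - v) / v
Km = 174 * (76 - 27) / 27
Km = 315.7778 uM

315.7778 uM


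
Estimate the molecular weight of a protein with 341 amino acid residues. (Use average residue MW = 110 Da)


MW = n_residues * 110 Da
MW = 341 * 110
MW = 37510 Da

37510 Da


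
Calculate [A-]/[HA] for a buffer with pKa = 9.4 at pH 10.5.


[A-]/[HA] = 10^(pH - pKa)
= 10^(10.5 - 9.4)
= 12.5893

12.5893


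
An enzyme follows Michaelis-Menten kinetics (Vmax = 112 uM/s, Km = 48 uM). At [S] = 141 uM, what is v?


v = Vmax * [S] / (Km + [S])
v = 112 * 141 / (48 + 141)
v = 83.5556 uM/s

83.5556 uM/s


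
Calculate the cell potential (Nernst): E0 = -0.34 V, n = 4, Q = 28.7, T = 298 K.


E = E0 - (RT/nF) * ln(Q)
E = -0.34 - (8.314 * 298 / (4 * 96485)) * ln(28.7)
E = -0.3615 V

-0.3615 V


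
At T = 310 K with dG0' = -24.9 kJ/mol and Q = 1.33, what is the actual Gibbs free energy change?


dG = dG0' + RT * ln(Q) / 1000
dG = -24.9 + 8.314 * 310 * ln(1.33) / 1000
dG = -24.165 kJ/mol

-24.165 kJ/mol


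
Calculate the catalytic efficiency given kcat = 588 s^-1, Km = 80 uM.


Catalytic efficiency = kcat / Km
= 588 / 80
= 7.35 uM^-1*s^-1

7.35 uM^-1*s^-1


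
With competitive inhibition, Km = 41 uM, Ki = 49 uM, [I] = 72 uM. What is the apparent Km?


Km_app = Km * (1 + [I]/Ki)
Km_app = 41 * (1 + 72/49)
Km_app = 101.2449 uM

101.2449 uM


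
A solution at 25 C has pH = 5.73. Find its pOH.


pOH = 14 - pH
pOH = 14 - 5.73
pOH = 8.27

8.27


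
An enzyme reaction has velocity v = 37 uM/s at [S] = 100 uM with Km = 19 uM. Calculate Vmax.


Vmax = v * (Km + [S]) / [S]
Vmax = 37 * (19 + 100) / 100
Vmax = 44.03 uM/s

44.03 uM/s


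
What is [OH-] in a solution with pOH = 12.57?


[OH-] = 10^(-pOH)
[OH-] = 10^(-12.57)
[OH-] = 2.692e-13 M

2.692e-13 M


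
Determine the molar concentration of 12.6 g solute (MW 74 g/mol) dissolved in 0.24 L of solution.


C = (mass / MW) / volume
C = (12.6 / 74) / 0.24
C = 0.7095 M

0.7095 M


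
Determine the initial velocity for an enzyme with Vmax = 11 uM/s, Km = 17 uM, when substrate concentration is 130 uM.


v = Vmax * [S] / (Km + [S])
v = 11 * 130 / (17 + 130)
v = 9.7279 uM/s

9.7279 uM/s


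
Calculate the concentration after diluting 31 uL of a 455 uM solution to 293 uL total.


C2 = C1 * V1 / V2
C2 = 455 * 31 / 293
C2 = 48.1399 uM

48.1399 uM


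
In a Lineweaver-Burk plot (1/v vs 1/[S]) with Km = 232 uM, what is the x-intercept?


x-intercept = -1/Km
= -1/232
= -0.0043 1/uM

-0.0043 1/uM


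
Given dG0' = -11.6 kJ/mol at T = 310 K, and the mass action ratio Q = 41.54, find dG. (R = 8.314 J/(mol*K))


dG = dG0' + RT * ln(Q) / 1000
dG = -11.6 + 8.314 * 310 * ln(41.54) / 1000
dG = -1.9951 kJ/mol

-1.9951 kJ/mol


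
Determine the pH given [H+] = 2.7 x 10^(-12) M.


pH = -log10([H+])
pH = -log10(2.7 x 10^(-12))
pH = 11.5686

11.5686


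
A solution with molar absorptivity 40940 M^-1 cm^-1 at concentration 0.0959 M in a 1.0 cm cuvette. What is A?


A = epsilon * c * l
A = 40940 * 0.0959 * 1.0
A = 3926.146

3926.146


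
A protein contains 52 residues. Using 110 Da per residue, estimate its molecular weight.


MW = n_residues * 110 Da
MW = 52 * 110
MW = 5720 Da

5720 Da


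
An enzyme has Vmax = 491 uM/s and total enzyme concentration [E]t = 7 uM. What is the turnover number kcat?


kcat = Vmax / [E]t
kcat = 491 / 7
kcat = 70.1429 s^-1

70.1429 s^-1


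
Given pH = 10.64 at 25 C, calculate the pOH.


pOH = 14 - pH
pOH = 14 - 10.64
pOH = 3.36

3.36


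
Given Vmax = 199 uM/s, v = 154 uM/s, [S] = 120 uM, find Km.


Km = [S] * (Vmax - v) / v
Km = 120 * (199 - 154) / 154
Km = 35.0649 uM

35.0649 uM


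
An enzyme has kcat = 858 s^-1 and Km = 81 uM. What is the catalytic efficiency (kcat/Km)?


Catalytic efficiency = kcat / Km
= 858 / 81
= 10.5926 uM^-1*s^-1

10.5926 uM^-1*s^-1


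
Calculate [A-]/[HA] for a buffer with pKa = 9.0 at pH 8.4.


[A-]/[HA] = 10^(pH - pKa)
= 10^(8.4 - 9.0)
= 0.2512

0.2512


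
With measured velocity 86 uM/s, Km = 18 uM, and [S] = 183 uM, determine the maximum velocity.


Vmax = v * (Km + [S]) / [S]
Vmax = 86 * (18 + 183) / 183
Vmax = 94.459 uM/s

94.459 uM/s


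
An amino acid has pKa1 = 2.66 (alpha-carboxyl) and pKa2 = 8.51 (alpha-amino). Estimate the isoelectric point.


pI = (pKa1 + pKa2) / 2
pI = (2.66 + 8.51) / 2
pI = 5.585

5.585


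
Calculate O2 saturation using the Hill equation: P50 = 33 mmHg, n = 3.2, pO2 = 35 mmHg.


Y = pO2^n / (P50^n + pO2^n)
Y = 35^3.2 / (33^3.2 + 35^3.2)
Y = 54.69%

54.69%


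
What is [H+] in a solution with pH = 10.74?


[H+] = 10^(-pH)
[H+] = 10^(-10.74)
[H+] = 1.820e-11 M

1.820e-11 M


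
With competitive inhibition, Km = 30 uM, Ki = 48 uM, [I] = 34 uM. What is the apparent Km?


Km_app = Km * (1 + [I]/Ki)
Km_app = 30 * (1 + 34/48)
Km_app = 51.25 uM

51.25 uM


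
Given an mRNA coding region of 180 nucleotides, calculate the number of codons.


codons = nucleotides / 3
codons = 180 / 3 = 60

60


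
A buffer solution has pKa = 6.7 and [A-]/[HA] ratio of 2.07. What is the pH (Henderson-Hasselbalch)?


pH = pKa + log10([A-]/[HA])
pH = 6.7 + log10(2.07)
pH = 7.016

7.016


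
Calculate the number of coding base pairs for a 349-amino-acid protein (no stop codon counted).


Each amino acid = 1 codon = 3 bp
bp = 349 * 3 = 1047 bp

1047 bp


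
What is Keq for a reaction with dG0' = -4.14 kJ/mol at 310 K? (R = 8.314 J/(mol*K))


Keq = exp(-dG0 * 1000 / (R * T))
Keq = exp(-(-4.14) * 1000 / (8.314 * 310))
Keq = 4.9844

4.9844


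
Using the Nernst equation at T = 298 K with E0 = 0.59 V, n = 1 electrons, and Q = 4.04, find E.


E = E0 - (RT/nF) * ln(Q)
E = 0.59 - (8.314 * 298 / (1 * 96485)) * ln(4.04)
E = 0.5541 V

0.5541 V


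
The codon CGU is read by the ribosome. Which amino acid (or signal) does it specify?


Standard genetic code lookup.
Codon CGU -> Arg

Arg


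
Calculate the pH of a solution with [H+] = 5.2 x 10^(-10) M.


pH = -log10([H+])
pH = -log10(5.2 x 10^(-10))
pH = 9.284

9.284


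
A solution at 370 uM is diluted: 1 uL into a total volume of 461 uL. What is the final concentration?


C2 = C1 * V1 / V2
C2 = 370 * 1 / 461
C2 = 0.8026 uM

0.8026 uM


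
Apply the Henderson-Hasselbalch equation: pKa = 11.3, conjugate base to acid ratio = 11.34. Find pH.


pH = pKa + log10([A-]/[HA])
pH = 11.3 + log10(11.34)
pH = 12.3546

12.3546


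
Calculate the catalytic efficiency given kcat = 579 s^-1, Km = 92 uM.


Catalytic efficiency = kcat / Km
= 579 / 92
= 6.2935 uM^-1*s^-1

6.2935 uM^-1*s^-1


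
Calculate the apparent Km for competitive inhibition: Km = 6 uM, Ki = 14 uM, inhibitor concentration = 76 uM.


Km_app = Km * (1 + [I]/Ki)
Km_app = 6 * (1 + 76/14)
Km_app = 38.5714 uM

38.5714 uM


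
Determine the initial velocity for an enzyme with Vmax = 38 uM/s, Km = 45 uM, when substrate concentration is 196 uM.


v = Vmax * [S] / (Km + [S])
v = 38 * 196 / (45 + 196)
v = 30.9046 uM/s

30.9046 uM/s


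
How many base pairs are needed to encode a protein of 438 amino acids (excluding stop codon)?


Each amino acid = 1 codon = 3 bp
bp = 438 * 3 = 1314 bp

1314 bp


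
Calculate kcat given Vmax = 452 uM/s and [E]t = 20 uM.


kcat = Vmax / [E]t
kcat = 452 / 20
kcat = 22.6 s^-1

22.6 s^-1


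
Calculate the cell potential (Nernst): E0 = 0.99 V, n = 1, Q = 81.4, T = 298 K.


E = E0 - (RT/nF) * ln(Q)
E = 0.99 - (8.314 * 298 / (1 * 96485)) * ln(81.4)
E = 0.877 V

0.877 V


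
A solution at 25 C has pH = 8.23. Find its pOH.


pOH = 14 - pH
pOH = 14 - 8.23
pOH = 5.77

5.77


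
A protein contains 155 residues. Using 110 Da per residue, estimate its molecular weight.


MW = n_residues * 110 Da
MW = 155 * 110
MW = 17050 Da

17050 Da


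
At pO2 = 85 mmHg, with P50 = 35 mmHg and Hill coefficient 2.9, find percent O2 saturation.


Y = pO2^n / (P50^n + pO2^n)
Y = 85^2.9 / (35^2.9 + 85^2.9)
Y = 92.91%

92.91%


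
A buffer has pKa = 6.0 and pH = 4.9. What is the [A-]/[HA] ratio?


[A-]/[HA] = 10^(pH - pKa)
= 10^(4.9 - 6.0)
= 0.0794

0.0794


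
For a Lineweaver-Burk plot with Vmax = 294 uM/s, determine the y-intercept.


y-intercept = 1/Vmax
= 1/294
= 0.0034 s/uM

0.0034 s/uM


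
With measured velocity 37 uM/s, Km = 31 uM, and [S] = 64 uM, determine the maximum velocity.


Vmax = v * (Km + [S]) / [S]
Vmax = 37 * (31 + 64) / 64
Vmax = 54.9219 uM/s

54.9219 uM/s


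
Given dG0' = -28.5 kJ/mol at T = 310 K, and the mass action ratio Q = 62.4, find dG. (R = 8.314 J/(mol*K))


dG = dG0' + RT * ln(Q) / 1000
dG = -28.5 + 8.314 * 310 * ln(62.4) / 1000
dG = -17.8464 kJ/mol

-17.8464 kJ/mol


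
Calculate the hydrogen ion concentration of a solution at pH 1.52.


[H+] = 10^(-pH)
[H+] = 10^(-1.52)
[H+] = 0.0302 M

0.0302 M


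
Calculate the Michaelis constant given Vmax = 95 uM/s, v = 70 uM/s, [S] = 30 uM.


Km = [S] * (Vmax - v) / v
Km = 30 * (95 - 70) / 70
Km = 10.7143 uM

10.7143 uM


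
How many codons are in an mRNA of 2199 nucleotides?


codons = nucleotides / 3
codons = 2199 / 3 = 733

733


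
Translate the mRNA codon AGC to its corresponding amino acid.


Standard genetic code lookup.
Codon AGC -> Ser

Ser


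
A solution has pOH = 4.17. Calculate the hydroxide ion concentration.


[OH-] = 10^(-pOH)
[OH-] = 10^(-4.17)
[OH-] = 6.761e-05 M

6.761e-05 M


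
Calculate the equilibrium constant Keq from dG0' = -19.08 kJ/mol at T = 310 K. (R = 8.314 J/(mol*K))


Keq = exp(-dG0 * 1000 / (R * T))
Keq = exp(-(-19.08) * 1000 / (8.314 * 310))
Keq = 1640.8692

1640.8692


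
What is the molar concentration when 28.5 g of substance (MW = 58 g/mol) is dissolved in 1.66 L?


C = (mass / MW) / volume
C = (28.5 / 58) / 1.66
C = 0.296 M

0.296 M


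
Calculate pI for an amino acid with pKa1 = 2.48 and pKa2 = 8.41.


pI = (pKa1 + pKa2) / 2
pI = (2.48 + 8.41) / 2
pI = 5.445

5.445


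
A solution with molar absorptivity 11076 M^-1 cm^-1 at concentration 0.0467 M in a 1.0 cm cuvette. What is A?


A = epsilon * c * l
A = 11076 * 0.0467 * 1.0
A = 517.2492

517.2492


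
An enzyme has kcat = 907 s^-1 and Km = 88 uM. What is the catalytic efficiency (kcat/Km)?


Catalytic efficiency = kcat / Km
= 907 / 88
= 10.3068 uM^-1*s^-1

10.3068 uM^-1*s^-1


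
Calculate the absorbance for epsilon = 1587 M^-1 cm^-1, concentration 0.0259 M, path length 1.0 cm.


A = epsilon * c * l
A = 1587 * 0.0259 * 1.0
A = 41.1033

41.1033


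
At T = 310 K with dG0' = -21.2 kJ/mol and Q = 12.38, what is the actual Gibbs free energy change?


dG = dG0' + RT * ln(Q) / 1000
dG = -21.2 + 8.314 * 310 * ln(12.38) / 1000
dG = -14.7152 kJ/mol

-14.7152 kJ/mol


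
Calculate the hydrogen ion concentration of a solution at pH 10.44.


[H+] = 10^(-pH)
[H+] = 10^(-10.44)
[H+] = 3.631e-11 M

3.631e-11 M


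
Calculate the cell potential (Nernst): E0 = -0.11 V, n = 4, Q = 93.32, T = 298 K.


E = E0 - (RT/nF) * ln(Q)
E = -0.11 - (8.314 * 298 / (4 * 96485)) * ln(93.32)
E = -0.1391 V

-0.1391 V


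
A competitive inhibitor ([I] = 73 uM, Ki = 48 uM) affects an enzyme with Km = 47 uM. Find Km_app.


Km_app = Km * (1 + [I]/Ki)
Km_app = 47 * (1 + 73/48)
Km_app = 118.4792 uM

118.4792 uM


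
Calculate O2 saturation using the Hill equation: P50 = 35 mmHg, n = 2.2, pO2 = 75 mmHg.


Y = pO2^n / (P50^n + pO2^n)
Y = 75^2.2 / (35^2.2 + 75^2.2)
Y = 84.25%

84.25%


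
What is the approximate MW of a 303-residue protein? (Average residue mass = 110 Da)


MW = n_residues * 110 Da
MW = 303 * 110
MW = 33330 Da

33330 Da


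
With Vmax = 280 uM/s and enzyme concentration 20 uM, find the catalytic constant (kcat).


kcat = Vmax / [E]t
kcat = 280 / 20
kcat = 14.0 s^-1

14.0 s^-1


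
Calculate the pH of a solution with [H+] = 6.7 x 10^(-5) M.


pH = -log10([H+])
pH = -log10(6.7 x 10^(-5))
pH = 4.1739

4.1739


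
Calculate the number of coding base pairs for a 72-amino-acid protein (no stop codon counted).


Each amino acid = 1 codon = 3 bp
bp = 72 * 3 = 216 bp

216 bp


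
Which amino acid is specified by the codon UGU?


Standard genetic code lookup.
Codon UGU -> Cys

Cys


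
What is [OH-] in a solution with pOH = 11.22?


[OH-] = 10^(-pOH)
[OH-] = 10^(-11.22)
[OH-] = 6.026e-12 M

6.026e-12 M


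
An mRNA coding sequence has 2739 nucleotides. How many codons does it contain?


codons = nucleotides / 3
codons = 2739 / 3 = 913

913


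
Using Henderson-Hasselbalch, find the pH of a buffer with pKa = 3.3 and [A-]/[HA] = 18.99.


pH = pKa + log10([A-]/[HA])
pH = 3.3 + log10(18.99)
pH = 4.5785

4.5785


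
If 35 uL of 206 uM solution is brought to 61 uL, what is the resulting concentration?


C2 = C1 * V1 / V2
C2 = 206 * 35 / 61
C2 = 118.1967 uM

118.1967 uM


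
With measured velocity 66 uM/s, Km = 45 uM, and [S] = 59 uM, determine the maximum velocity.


Vmax = v * (Km + [S]) / [S]
Vmax = 66 * (45 + 59) / 59
Vmax = 116.339 uM/s

116.339 uM/s


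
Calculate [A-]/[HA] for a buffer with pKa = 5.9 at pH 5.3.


[A-]/[HA] = 10^(pH - pKa)
= 10^(5.3 - 5.9)
= 0.2512

0.2512


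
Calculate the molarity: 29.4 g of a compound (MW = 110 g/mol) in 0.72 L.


C = (mass / MW) / volume
C = (29.4 / 110) / 0.72
C = 0.3712 M

0.3712 M


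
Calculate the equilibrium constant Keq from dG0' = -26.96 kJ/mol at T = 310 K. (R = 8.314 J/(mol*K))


Keq = exp(-dG0 * 1000 / (R * T))
Keq = exp(-(-26.96) * 1000 / (8.314 * 310))
Keq = 34905.4115

34905.4115


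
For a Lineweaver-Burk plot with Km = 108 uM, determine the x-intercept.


x-intercept = -1/Km
= -1/108
= -0.0093 1/uM

-0.0093 1/uM


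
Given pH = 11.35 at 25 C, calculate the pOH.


pOH = 14 - pH
pOH = 14 - 11.35
pOH = 2.65

2.65


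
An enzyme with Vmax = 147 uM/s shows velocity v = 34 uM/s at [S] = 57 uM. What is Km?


Km = [S] * (Vmax - v) / v
Km = 57 * (147 - 34) / 34
Km = 189.4412 uM

189.4412 uM


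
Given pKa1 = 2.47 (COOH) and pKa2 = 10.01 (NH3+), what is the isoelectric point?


pI = (pKa1 + pKa2) / 2
pI = (2.47 + 10.01) / 2
pI = 6.24

6.24


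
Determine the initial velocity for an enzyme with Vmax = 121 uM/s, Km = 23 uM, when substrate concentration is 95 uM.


v = Vmax * [S] / (Km + [S])
v = 121 * 95 / (23 + 95)
v = 97.4153 uM/s

97.4153 uM/s


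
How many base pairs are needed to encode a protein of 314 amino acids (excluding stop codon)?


Each amino acid = 1 codon = 3 bp
bp = 314 * 3 = 942 bp

942 bp


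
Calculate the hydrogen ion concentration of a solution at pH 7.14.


[H+] = 10^(-pH)
[H+] = 10^(-7.14)
[H+] = 7.244e-08 M

7.244e-08 M


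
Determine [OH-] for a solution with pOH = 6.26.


[OH-] = 10^(-pOH)
[OH-] = 10^(-6.26)
[OH-] = 5.495e-07 M

5.495e-07 M


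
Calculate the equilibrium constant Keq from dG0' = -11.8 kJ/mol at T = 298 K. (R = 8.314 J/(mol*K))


Keq = exp(-dG0 * 1000 / (R * T))
Keq = exp(-(-11.8) * 1000 / (8.314 * 298))
Keq = 117.0648

117.0648


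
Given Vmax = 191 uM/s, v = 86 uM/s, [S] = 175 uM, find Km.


Km = [S] * (Vmax - v) / v
Km = 175 * (191 - 86) / 86
Km = 213.6628 uM

213.6628 uM


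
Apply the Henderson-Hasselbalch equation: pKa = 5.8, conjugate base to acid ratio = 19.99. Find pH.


pH = pKa + log10([A-]/[HA])
pH = 5.8 + log10(19.99)
pH = 7.1008

7.1008


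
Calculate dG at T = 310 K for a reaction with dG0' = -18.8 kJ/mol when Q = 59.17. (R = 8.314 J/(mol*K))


dG = dG0' + RT * ln(Q) / 1000
dG = -18.8 + 8.314 * 310 * ln(59.17) / 1000
dG = -8.2834 kJ/mol

-8.2834 kJ/mol


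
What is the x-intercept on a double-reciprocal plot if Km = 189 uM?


x-intercept = -1/Km
= -1/189
= -0.0053 1/uM

-0.0053 1/uM


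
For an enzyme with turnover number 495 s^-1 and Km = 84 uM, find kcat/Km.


Catalytic efficiency = kcat / Km
= 495 / 84
= 5.8929 uM^-1*s^-1

5.8929 uM^-1*s^-1


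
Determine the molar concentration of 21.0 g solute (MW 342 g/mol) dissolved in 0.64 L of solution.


C = (mass / MW) / volume
C = (21.0 / 342) / 0.64
C = 0.0959 M

0.0959 M


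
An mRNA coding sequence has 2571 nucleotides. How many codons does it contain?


codons = nucleotides / 3
codons = 2571 / 3 = 857

857


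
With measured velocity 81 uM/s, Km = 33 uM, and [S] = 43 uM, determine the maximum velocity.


Vmax = v * (Km + [S]) / [S]
Vmax = 81 * (33 + 43) / 43
Vmax = 143.1628 uM/s

143.1628 uM/s


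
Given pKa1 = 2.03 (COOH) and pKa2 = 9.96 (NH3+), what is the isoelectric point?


pI = (pKa1 + pKa2) / 2
pI = (2.03 + 9.96) / 2
pI = 5.995

5.995


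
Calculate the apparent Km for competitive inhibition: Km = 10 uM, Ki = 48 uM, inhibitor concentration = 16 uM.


Km_app = Km * (1 + [I]/Ki)
Km_app = 10 * (1 + 16/48)
Km_app = 13.3333 uM

13.3333 uM


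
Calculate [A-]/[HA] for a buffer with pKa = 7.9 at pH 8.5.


[A-]/[HA] = 10^(pH - pKa)
= 10^(8.5 - 7.9)
= 3.9811

3.9811


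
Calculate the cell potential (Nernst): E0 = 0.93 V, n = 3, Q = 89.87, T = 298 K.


E = E0 - (RT/nF) * ln(Q)
E = 0.93 - (8.314 * 298 / (3 * 96485)) * ln(89.87)
E = 0.8915 V

0.8915 V


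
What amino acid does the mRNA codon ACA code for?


Standard genetic code lookup.
Codon ACA -> Thr

Thr


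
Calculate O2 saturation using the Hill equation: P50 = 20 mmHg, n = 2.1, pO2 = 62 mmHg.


Y = pO2^n / (P50^n + pO2^n)
Y = 62^2.1 / (20^2.1 + 62^2.1)
Y = 91.5%

91.5%


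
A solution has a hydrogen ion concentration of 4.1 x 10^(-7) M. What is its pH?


pH = -log10([H+])
pH = -log10(4.1 x 10^(-7))
pH = 6.3872

6.3872


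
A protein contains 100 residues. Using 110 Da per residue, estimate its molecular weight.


MW = n_residues * 110 Da
MW = 100 * 110
MW = 11000 Da

11000 Da


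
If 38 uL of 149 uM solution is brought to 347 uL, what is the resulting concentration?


C2 = C1 * V1 / V2
C2 = 149 * 38 / 347
C2 = 16.317 uM

16.317 uM


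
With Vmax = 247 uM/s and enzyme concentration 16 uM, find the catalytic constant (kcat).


kcat = Vmax / [E]t
kcat = 247 / 16
kcat = 15.4375 s^-1

15.4375 s^-1


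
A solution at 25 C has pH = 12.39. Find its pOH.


pOH = 14 - pH
pOH = 14 - 12.39
pOH = 1.61

1.61


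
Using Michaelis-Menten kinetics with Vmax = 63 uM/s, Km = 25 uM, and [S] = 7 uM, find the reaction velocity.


v = Vmax * [S] / (Km + [S])
v = 63 * 7 / (25 + 7)
v = 13.7812 uM/s

13.7812 uM/s


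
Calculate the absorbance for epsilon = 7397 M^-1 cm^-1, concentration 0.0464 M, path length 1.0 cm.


A = epsilon * c * l
A = 7397 * 0.0464 * 1.0
A = 343.2208

343.2208


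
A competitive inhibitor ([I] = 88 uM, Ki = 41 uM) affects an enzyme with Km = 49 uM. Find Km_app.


Km_app = Km * (1 + [I]/Ki)
Km_app = 49 * (1 + 88/41)
Km_app = 154.1707 uM

154.1707 uM


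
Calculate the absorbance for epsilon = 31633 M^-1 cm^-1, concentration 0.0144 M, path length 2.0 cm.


A = epsilon * c * l
A = 31633 * 0.0144 * 2.0
A = 911.0304

911.0304


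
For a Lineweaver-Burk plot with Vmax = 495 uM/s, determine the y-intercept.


y-intercept = 1/Vmax
= 1/495
= 0.002 s/uM

0.002 s/uM


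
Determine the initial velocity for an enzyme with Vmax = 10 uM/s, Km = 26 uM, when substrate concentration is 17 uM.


v = Vmax * [S] / (Km + [S])
v = 10 * 17 / (26 + 17)
v = 3.9535 uM/s

3.9535 uM/s


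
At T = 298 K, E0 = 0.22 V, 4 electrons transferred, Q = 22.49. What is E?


E = E0 - (RT/nF) * ln(Q)
E = 0.22 - (8.314 * 298 / (4 * 96485)) * ln(22.49)
E = 0.2 V

0.2 V


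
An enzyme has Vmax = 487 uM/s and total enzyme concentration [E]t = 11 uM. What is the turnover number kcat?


kcat = Vmax / [E]t
kcat = 487 / 11
kcat = 44.2727 s^-1

44.2727 s^-1


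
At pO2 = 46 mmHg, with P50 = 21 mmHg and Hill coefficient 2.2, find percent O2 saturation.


Y = pO2^n / (P50^n + pO2^n)
Y = 46^2.2 / (21^2.2 + 46^2.2)
Y = 84.88%

84.88%


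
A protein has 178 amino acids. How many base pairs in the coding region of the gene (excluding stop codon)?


Each amino acid = 1 codon = 3 bp
bp = 178 * 3 = 534 bp

534 bp


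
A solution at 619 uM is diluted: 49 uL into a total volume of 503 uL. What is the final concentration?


C2 = C1 * V1 / V2
C2 = 619 * 49 / 503
C2 = 60.3002 uM

60.3002 uM


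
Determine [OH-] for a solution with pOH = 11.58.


[OH-] = 10^(-pOH)
[OH-] = 10^(-11.58)
[OH-] = 2.630e-12 M

2.630e-12 M


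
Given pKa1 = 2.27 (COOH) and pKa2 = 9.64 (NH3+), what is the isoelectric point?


pI = (pKa1 + pKa2) / 2
pI = (2.27 + 9.64) / 2
pI = 5.955

5.955


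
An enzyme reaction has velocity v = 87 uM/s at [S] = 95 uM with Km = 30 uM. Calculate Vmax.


Vmax = v * (Km + [S]) / [S]
Vmax = 87 * (30 + 95) / 95
Vmax = 114.4737 uM/s

114.4737 uM/s


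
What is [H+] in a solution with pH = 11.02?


[H+] = 10^(-pH)
[H+] = 10^(-11.02)
[H+] = 9.550e-12 M

9.550e-12 M


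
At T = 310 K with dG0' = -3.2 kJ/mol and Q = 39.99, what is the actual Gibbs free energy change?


dG = dG0' + RT * ln(Q) / 1000
dG = -3.2 + 8.314 * 310 * ln(39.99) / 1000
dG = 6.3069 kJ/mol

6.3069 kJ/mol


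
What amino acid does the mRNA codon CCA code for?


Standard genetic code lookup.
Codon CCA -> Pro

Pro


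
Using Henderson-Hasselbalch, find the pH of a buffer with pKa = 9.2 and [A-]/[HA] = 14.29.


pH = pKa + log10([A-]/[HA])
pH = 9.2 + log10(14.29)
pH = 10.355

10.355


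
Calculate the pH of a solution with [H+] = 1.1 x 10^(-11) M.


pH = -log10([H+])
pH = -log10(1.1 x 10^(-11))
pH = 10.9586

10.9586


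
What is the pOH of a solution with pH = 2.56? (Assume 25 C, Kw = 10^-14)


pOH = 14 - pH
pOH = 14 - 2.56
pOH = 11.44

11.44


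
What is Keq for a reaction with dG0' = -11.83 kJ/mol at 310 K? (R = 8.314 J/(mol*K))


Keq = exp(-dG0 * 1000 / (R * T))
Keq = exp(-(-11.83) * 1000 / (8.314 * 310))
Keq = 98.4948

98.4948


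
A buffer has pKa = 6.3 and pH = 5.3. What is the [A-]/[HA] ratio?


[A-]/[HA] = 10^(pH - pKa)
= 10^(5.3 - 6.3)
= 0.1

0.1


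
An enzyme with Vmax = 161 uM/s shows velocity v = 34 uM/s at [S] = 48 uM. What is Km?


Km = [S] * (Vmax - v) / v
Km = 48 * (161 - 34) / 34
Km = 179.2941 uM

179.2941 uM


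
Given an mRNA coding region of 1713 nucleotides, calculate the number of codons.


codons = nucleotides / 3
codons = 1713 / 3 = 571

571


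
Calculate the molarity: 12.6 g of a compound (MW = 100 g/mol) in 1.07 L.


C = (mass / MW) / volume
C = (12.6 / 100) / 1.07
C = 0.1178 M

0.1178 M


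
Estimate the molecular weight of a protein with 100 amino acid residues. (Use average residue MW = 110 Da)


MW = n_residues * 110 Da
MW = 100 * 110
MW = 11000 Da

11000 Da


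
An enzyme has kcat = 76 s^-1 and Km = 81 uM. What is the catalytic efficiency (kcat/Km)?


Catalytic efficiency = kcat / Km
= 76 / 81
= 0.9383 uM^-1*s^-1

0.9383 uM^-1*s^-1


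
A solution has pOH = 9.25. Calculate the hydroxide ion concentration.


[OH-] = 10^(-pOH)
[OH-] = 10^(-9.25)
[OH-] = 5.623e-10 M

5.623e-10 M


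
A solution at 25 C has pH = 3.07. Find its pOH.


pOH = 14 - pH
pOH = 14 - 3.07
pOH = 10.93

10.93


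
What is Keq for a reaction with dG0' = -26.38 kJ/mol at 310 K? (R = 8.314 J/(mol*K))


Keq = exp(-dG0 * 1000 / (R * T))
Keq = exp(-(-26.38) * 1000 / (8.314 * 310))
Keq = 27871.472

27871.472


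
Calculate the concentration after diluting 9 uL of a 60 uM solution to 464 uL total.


C2 = C1 * V1 / V2
C2 = 60 * 9 / 464
C2 = 1.1638 uM

1.1638 uM


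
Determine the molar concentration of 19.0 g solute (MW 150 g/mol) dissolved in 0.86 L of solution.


C = (mass / MW) / volume
C = (19.0 / 150) / 0.86
C = 0.1473 M

0.1473 M


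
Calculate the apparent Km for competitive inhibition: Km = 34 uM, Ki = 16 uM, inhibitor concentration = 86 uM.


Km_app = Km * (1 + [I]/Ki)
Km_app = 34 * (1 + 86/16)
Km_app = 216.75 uM

216.75 uM


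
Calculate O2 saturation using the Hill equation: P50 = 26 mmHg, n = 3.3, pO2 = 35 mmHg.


Y = pO2^n / (P50^n + pO2^n)
Y = 35^3.3 / (26^3.3 + 35^3.3)
Y = 72.73%

72.73%


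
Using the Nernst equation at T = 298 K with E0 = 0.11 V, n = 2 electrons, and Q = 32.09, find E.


E = E0 - (RT/nF) * ln(Q)
E = 0.11 - (8.314 * 298 / (2 * 96485)) * ln(32.09)
E = 0.0655 V

0.0655 V


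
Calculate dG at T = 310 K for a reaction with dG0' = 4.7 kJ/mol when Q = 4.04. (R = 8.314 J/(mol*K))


dG = dG0' + RT * ln(Q) / 1000
dG = 4.7 + 8.314 * 310 * ln(4.04) / 1000
dG = 8.2986 kJ/mol

8.2986 kJ/mol


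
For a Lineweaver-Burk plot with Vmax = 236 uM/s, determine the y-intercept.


y-intercept = 1/Vmax
= 1/236
= 0.0042 s/uM

0.0042 s/uM


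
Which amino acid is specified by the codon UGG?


Standard genetic code lookup.
Codon UGG -> Trp

Trp


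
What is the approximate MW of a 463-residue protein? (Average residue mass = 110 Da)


MW = n_residues * 110 Da
MW = 463 * 110
MW = 50930 Da

50930 Da


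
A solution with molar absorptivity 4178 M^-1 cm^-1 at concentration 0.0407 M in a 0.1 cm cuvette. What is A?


A = epsilon * c * l
A = 4178 * 0.0407 * 0.1
A = 17.0045

17.0045


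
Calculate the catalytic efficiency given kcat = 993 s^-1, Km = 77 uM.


Catalytic efficiency = kcat / Km
= 993 / 77
= 12.8961 uM^-1*s^-1

12.8961 uM^-1*s^-1


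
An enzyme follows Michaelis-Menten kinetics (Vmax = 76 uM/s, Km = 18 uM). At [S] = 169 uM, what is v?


v = Vmax * [S] / (Km + [S])
v = 76 * 169 / (18 + 169)
v = 68.6845 uM/s

68.6845 uM/s


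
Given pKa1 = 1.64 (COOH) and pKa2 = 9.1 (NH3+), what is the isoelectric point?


pI = (pKa1 + pKa2) / 2
pI = (1.64 + 9.1) / 2
pI = 5.37

5.37


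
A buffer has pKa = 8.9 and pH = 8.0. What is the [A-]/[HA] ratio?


[A-]/[HA] = 10^(pH - pKa)
= 10^(8.0 - 8.9)
= 0.1259

0.1259


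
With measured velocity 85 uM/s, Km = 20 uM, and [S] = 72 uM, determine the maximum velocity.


Vmax = v * (Km + [S]) / [S]
Vmax = 85 * (20 + 72) / 72
Vmax = 108.6111 uM/s

108.6111 uM/s


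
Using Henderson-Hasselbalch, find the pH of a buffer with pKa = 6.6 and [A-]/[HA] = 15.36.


pH = pKa + log10([A-]/[HA])
pH = 6.6 + log10(15.36)
pH = 7.7864

7.7864


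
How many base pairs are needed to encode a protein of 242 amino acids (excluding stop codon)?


Each amino acid = 1 codon = 3 bp
bp = 242 * 3 = 726 bp

726 bp


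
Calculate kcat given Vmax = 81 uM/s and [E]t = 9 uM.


kcat = Vmax / [E]t
kcat = 81 / 9
kcat = 9.0 s^-1

9.0 s^-1


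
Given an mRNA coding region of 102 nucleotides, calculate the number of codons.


codons = nucleotides / 3
codons = 102 / 3 = 34

34


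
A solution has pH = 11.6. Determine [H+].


[H+] = 10^(-pH)
[H+] = 10^(-11.6)
[H+] = 2.512e-12 M

2.512e-12 M


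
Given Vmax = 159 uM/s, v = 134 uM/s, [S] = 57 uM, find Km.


Km = [S] * (Vmax - v) / v
Km = 57 * (159 - 134) / 134
Km = 10.6343 uM

10.6343 uM


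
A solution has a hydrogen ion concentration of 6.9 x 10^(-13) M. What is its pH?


pH = -log10([H+])
pH = -log10(6.9 x 10^(-13))
pH = 12.1612

12.1612


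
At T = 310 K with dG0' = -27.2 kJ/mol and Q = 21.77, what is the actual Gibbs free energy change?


dG = dG0' + RT * ln(Q) / 1000
dG = -27.2 + 8.314 * 310 * ln(21.77) / 1000
dG = -19.2604 kJ/mol

-19.2604 kJ/mol


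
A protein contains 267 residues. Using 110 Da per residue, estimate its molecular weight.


MW = n_residues * 110 Da
MW = 267 * 110
MW = 29370 Da

29370 Da


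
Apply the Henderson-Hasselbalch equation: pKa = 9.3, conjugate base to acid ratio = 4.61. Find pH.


pH = pKa + log10([A-]/[HA])
pH = 9.3 + log10(4.61)
pH = 9.9637

9.9637


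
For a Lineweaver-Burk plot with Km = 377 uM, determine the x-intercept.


x-intercept = -1/Km
= -1/377
= -0.0027 1/uM

-0.0027 1/uM


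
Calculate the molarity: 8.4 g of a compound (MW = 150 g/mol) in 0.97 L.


C = (mass / MW) / volume
C = (8.4 / 150) / 0.97
C = 0.0577 M

0.0577 M


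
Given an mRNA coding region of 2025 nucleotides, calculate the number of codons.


codons = nucleotides / 3
codons = 2025 / 3 = 675

675


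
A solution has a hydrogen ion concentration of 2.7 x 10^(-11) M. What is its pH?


pH = -log10([H+])
pH = -log10(2.7 x 10^(-11))
pH = 10.5686

10.5686


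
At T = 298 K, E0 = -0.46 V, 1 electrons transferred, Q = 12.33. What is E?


E = E0 - (RT/nF) * ln(Q)
E = -0.46 - (8.314 * 298 / (1 * 96485)) * ln(12.33)
E = -0.5245 V

-0.5245 V


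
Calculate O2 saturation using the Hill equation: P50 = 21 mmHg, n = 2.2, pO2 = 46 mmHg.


Y = pO2^n / (P50^n + pO2^n)
Y = 46^2.2 / (21^2.2 + 46^2.2)
Y = 84.88%

84.88%


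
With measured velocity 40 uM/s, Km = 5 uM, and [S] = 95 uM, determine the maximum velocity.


Vmax = v * (Km + [S]) / [S]
Vmax = 40 * (5 + 95) / 95
Vmax = 42.1053 uM/s

42.1053 uM/s


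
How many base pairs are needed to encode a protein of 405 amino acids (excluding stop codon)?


Each amino acid = 1 codon = 3 bp
bp = 405 * 3 = 1215 bp

1215 bp


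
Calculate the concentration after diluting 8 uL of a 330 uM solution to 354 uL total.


C2 = C1 * V1 / V2
C2 = 330 * 8 / 354
C2 = 7.4576 uM

7.4576 uM


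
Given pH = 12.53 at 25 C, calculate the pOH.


pOH = 14 - pH
pOH = 14 - 12.53
pOH = 1.47

1.47


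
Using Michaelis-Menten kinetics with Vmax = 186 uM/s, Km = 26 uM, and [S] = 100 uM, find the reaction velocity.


v = Vmax * [S] / (Km + [S])
v = 186 * 100 / (26 + 100)
v = 147.619 uM/s

147.619 uM/s


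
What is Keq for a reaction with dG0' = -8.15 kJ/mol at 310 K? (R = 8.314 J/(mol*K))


Keq = exp(-dG0 * 1000 / (R * T))
Keq = exp(-(-8.15) * 1000 / (8.314 * 310))
Keq = 23.6219

23.6219


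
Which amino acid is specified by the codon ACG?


Standard genetic code lookup.
Codon ACG -> Thr

Thr


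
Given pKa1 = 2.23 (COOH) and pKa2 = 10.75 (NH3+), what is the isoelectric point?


pI = (pKa1 + pKa2) / 2
pI = (2.23 + 10.75) / 2
pI = 6.49

6.49


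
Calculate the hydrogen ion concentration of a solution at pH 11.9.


[H+] = 10^(-pH)
[H+] = 10^(-11.9)
[H+] = 1.259e-12 M

1.259e-12 M


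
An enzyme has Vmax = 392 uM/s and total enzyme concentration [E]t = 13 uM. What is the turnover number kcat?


kcat = Vmax / [E]t
kcat = 392 / 13
kcat = 30.1538 s^-1

30.1538 s^-1


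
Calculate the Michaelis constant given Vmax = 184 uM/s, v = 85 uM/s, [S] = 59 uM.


Km = [S] * (Vmax - v) / v
Km = 59 * (184 - 85) / 85
Km = 68.7176 uM

68.7176 uM


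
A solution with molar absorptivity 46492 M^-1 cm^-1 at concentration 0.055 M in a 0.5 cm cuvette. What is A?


A = epsilon * c * l
A = 46492 * 0.055 * 0.5
A = 1278.53

1278.53


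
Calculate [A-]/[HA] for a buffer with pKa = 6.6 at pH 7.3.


[A-]/[HA] = 10^(pH - pKa)
= 10^(7.3 - 6.6)
= 5.0119

5.0119


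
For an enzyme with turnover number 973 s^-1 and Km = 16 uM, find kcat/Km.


Catalytic efficiency = kcat / Km
= 973 / 16
= 60.8125 uM^-1*s^-1

60.8125 uM^-1*s^-1


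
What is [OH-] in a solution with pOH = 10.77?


[OH-] = 10^(-pOH)
[OH-] = 10^(-10.77)
[OH-] = 1.698e-11 M

1.698e-11 M


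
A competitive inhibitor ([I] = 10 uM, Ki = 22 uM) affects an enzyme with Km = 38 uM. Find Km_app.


Km_app = Km * (1 + [I]/Ki)
Km_app = 38 * (1 + 10/22)
Km_app = 55.2727 uM

55.2727 uM


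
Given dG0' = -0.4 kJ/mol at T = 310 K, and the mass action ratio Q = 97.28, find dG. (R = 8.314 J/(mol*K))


dG = dG0' + RT * ln(Q) / 1000
dG = -0.4 + 8.314 * 310 * ln(97.28) / 1000
dG = 11.398 kJ/mol

11.398 kJ/mol


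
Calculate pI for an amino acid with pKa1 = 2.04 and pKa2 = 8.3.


pI = (pKa1 + pKa2) / 2
pI = (2.04 + 8.3) / 2
pI = 5.17

5.17


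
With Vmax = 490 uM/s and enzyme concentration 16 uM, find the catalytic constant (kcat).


kcat = Vmax / [E]t
kcat = 490 / 16
kcat = 30.625 s^-1

30.625 s^-1


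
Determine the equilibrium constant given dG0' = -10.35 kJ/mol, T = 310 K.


Keq = exp(-dG0 * 1000 / (R * T))
Keq = exp(-(-10.35) * 1000 / (8.314 * 310))
Keq = 55.4659

55.4659


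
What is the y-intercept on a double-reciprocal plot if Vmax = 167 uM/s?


y-intercept = 1/Vmax
= 1/167
= 0.006 s/uM

0.006 s/uM


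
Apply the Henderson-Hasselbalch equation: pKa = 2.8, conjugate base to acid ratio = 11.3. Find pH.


pH = pKa + log10([A-]/[HA])
pH = 2.8 + log10(11.3)
pH = 3.8531

3.8531
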